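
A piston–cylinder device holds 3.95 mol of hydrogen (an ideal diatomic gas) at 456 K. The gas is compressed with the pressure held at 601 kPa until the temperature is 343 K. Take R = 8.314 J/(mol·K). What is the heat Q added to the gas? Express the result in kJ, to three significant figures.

Q ≈ -13.0 kJ

Isobaric: W = nRΔT = (3.95)(8.314)(-113) = -3711 J.
ΔU = nCᵥΔT with Cᵥ = 5R/2: ΔU = (3.95)(20.79)(-113) = -9277 J.
Q = ΔU + W = -9277 − 3711 = -12988 J.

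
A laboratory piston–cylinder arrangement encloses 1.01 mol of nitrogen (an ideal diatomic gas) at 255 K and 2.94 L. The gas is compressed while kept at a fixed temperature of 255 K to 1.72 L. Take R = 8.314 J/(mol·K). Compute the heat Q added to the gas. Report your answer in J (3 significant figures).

Q ≈ -1150 J

Isothermal ⇒ ΔU = 0, so Q = W = nRT ln(V₂/V₁).
Q = (1.01)(8.314)(255) ln(1.72/2.94) = 2141 × -0.5361 = -1148 J.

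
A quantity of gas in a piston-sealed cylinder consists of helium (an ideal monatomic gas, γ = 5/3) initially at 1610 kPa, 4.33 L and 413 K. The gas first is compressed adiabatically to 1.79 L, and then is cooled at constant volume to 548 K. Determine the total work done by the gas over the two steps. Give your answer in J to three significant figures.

Step 1 (adiabatic): W = (P₁V₁ − P₂V₂)/(γ−1) = (6971 − 12562)/0.667 = -8387 J.
Step 2 (isochoric): W = 0 (constant volume).
W_total = -8387 + 0 = -8387 J.

W_total ≈ -8390 J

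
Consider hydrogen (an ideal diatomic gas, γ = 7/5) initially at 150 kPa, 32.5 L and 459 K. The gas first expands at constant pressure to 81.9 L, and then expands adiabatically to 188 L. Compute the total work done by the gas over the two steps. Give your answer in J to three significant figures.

W_total ≈ 16100 J

Step 1 (isobaric): W = PΔV = (150 kPa)(81.9 − 32.5 L) = 7410 J.
After step 1: P = 150 kPa, V = 81.9 L, T = 1157 K.
Step 2 (adiabatic): W = (P₁V₁ − P₂V₂)/(γ−1) = (12285 − 8811)/0.4 = 8685 J.
W_total = 7410 + 8685 = 16095 J.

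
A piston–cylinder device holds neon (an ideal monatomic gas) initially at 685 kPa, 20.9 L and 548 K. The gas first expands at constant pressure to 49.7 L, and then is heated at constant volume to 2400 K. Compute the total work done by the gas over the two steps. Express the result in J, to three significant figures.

W_total ≈ 19700 J

Step 1 (isobaric): W = PΔV = (685 kPa)(49.7 − 20.9 L) = 19728 J.
Step 2 (isochoric): W = 0 (constant volume).
W_total = 19728 + 0 = 19728 J.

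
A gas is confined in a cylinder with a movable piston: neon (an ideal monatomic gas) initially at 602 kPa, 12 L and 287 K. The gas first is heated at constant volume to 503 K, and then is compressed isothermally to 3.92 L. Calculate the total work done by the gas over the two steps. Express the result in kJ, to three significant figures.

W_total ≈ -14.2 kJ

Step 1 (isochoric): W = 0 (constant volume).
After step 1: P = 1055 kPa (V unchanged).
Step 2 (isothermal): W = P₁V₁ ln(V₂/V₁) = (12661) ln(3.92/12) = -14165 J.
W_total = 0 − 14165 = -14165 J.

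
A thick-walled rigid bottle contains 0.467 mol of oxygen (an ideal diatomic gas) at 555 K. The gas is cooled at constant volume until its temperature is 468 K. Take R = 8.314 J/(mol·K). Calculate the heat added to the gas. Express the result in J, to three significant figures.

Q ≈ -844 J

Constant volume ⇒ W = 0, so Q = ΔU = nCᵥΔT with Cᵥ = 5R/2 = 20.79 J/(mol·K).
ΔU = (0.467)(20.79)(468 − 555) = -844.5 J.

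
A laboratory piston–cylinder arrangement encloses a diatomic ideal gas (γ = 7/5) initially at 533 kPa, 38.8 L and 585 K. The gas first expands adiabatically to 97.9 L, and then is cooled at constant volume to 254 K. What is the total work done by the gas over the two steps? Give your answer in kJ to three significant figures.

Step 1 (adiabatic): W = (P₁V₁ − P₂V₂)/(γ−1) = (20680 − 14282)/0.4 = 15997 J.
Step 2 (isochoric): W = 0 (constant volume).
W_total = 15997 + 0 = 15997 J.

W_total ≈ 16.0 kJ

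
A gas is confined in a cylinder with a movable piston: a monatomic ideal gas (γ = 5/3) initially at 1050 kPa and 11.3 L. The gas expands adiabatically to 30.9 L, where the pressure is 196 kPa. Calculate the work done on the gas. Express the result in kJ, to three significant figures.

Adiabatic: W = (P₁V₁ − P₂V₂)/(γ − 1) with γ = 5/3.
P₁V₁ = 11865 J, P₂V₂ = 6056 J.
W = (11865 − 6056) / 0.6667 = 8713 J.
Work on gas = −W_by = -8713 J.

W ≈ -8.71 kJ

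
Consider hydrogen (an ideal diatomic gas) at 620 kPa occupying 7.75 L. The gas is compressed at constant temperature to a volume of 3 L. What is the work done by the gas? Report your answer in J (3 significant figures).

Isothermal: W = nRT ln(V₂/V₁) = P₁V₁ ln(V₂/V₁).
P₁V₁ = (620 kPa)(7.75 L) = 4805 J.
W = 4805 × ln(3/7.75) = 4805 × -0.9491
W_by_gas = -4560 J.

W ≈ -4560 J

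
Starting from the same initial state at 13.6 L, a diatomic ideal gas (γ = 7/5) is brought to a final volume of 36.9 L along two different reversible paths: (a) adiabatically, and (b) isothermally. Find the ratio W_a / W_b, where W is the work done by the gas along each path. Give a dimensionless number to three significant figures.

Path (a) adiabatic: W = P₁V₁(1 − (V₁/V₂)^(γ−1))/(γ−1) → W_a/(P₁V₁) = 0.823.
Path (b) isothermal: W = P₁V₁ ln(V₂/V₁) → W_b/(P₁V₁) = 0.9981.
W_a / W_b = 0.823 / 0.9981 = 0.8245.

W_a / W_b ≈ 0.824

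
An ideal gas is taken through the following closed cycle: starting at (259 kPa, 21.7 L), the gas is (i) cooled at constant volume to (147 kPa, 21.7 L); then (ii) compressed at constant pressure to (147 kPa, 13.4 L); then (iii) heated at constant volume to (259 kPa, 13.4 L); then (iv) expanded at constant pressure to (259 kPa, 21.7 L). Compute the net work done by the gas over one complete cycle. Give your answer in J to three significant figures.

Constant-volume legs do no work.
W(ii) = (147)(13.4 − 21.7) = -1220 J; W(iv) = (259)(21.7 − 13.4) = 2150 J.
W_net = -1220 + 2150 = 929.6 J (the clockwise enclosed area).

W_net ≈ 930 J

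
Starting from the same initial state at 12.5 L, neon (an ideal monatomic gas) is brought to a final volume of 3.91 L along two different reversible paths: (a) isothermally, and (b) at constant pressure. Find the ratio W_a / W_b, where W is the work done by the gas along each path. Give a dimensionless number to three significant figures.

Path (a) isothermal: W = P₁V₁ ln(V₂/V₁) → W_a/(P₁V₁) = -1.162.
Path (b) isobaric: W = P₁(V₂ − V₁) → W_b/(P₁V₁) = -0.6872.
W_a / W_b = -1.162 / -0.6872 = 1.691.

W_a / W_b ≈ 1.69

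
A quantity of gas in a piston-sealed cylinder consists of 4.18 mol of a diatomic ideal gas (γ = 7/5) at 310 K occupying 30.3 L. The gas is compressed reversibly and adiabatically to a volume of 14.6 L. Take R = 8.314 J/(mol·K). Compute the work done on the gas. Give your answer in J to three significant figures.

Adiabatic: TV^(γ−1) = const with γ = 7/5.
T₂ = T₁ (V₁/V₂)^(γ−1) = 310 × (30.3/14.6)^0.4 = 310 × 1.339 = 415.1 K.
W_by = nCᵥ(T₁ − T₂) = (4.18)(20.79)(310 − 415.1) = -9135 J.
Work on gas = −W_by = 9135 J.

W ≈ 9130 J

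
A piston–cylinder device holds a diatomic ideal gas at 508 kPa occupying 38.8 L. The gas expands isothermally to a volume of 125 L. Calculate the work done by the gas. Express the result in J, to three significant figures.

W ≈ 23100 J

Isothermal: W = nRT ln(V₂/V₁) = P₁V₁ ln(V₂/V₁).
P₁V₁ = (508 kPa)(38.8 L) = 19710 J.
W = 19710 × ln(125/38.8) = 19710 × 1.17
W_by_gas = 23059 J.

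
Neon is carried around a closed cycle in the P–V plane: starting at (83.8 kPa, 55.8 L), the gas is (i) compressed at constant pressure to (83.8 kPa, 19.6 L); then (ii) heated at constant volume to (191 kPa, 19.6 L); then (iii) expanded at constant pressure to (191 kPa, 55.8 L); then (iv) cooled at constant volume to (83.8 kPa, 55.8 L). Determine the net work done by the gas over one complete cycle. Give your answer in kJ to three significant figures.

W_net ≈ 3.88 kJ

Constant-volume legs do no work.
W(i) = (83.8)(19.6 − 55.8) = -3034 J; W(iii) = (191)(55.8 − 19.6) = 6914 J.
W_net = -3034 + 6914 = 3881 J (the clockwise enclosed area).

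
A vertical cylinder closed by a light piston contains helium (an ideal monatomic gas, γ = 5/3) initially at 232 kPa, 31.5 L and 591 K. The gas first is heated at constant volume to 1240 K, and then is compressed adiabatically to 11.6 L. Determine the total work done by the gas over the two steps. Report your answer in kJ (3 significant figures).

W_total ≈ -21.8 kJ

Step 1 (isochoric): W = 0 (constant volume).
After step 1: P = 486.8 kPa (V unchanged).
Step 2 (adiabatic): W = (P₁V₁ − P₂V₂)/(γ−1) = (15333 − 29845)/0.667 = -21767 J.
W_total = 0 − 21767 = -21767 J.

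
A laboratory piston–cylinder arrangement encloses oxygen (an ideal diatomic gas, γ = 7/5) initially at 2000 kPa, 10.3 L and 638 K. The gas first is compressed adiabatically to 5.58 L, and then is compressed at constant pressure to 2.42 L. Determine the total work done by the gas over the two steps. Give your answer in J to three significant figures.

W_total ≈ -29200 J

Step 1 (adiabatic): W = (P₁V₁ − P₂V₂)/(γ−1) = (20600 − 26324)/0.4 = -14309 J.
After step 1: P = 4718 kPa, V = 5.58 L, T = 815.3 K.
Step 2 (isobaric): W = PΔV = (4718 kPa)(2.42 − 5.58 L) = -14907 J.
W_total = -14309 − 14907 = -29217 J.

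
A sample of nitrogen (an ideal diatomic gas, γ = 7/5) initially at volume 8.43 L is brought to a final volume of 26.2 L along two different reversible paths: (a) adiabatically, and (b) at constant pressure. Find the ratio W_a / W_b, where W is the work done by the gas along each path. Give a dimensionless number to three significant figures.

Path (a) adiabatic: W = P₁V₁(1 − (V₁/V₂)^(γ−1))/(γ−1) → W_a/(P₁V₁) = 0.9116.
Path (b) isobaric: W = P₁(V₂ − V₁) → W_b/(P₁V₁) = 2.108.
W_a / W_b = 0.9116 / 2.108 = 0.4325.

W_a / W_b ≈ 0.432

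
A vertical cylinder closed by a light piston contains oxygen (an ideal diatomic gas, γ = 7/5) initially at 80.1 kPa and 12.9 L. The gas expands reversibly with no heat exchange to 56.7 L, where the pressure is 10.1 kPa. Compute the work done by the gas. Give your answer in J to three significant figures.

Adiabatic: W = (P₁V₁ − P₂V₂)/(γ − 1) with γ = 7/5.
P₁V₁ = 1033 J, P₂V₂ = 572.7 J.
W = (1033 − 572.7) / 0.4 = 1152 J.

W ≈ 1150 J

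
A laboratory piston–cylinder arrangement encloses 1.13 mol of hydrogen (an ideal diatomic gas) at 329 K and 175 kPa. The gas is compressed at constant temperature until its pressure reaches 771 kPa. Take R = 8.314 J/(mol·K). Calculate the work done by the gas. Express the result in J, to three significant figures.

W ≈ -4580 J

Isothermal process: W = nRT ln(V₂/V₁) = nRT ln(P₁/P₂).
W = (1.13)(8.314)(329) × ln(175/771)
  = 3091 × ln(0.227) = 3091 × -1.483
W_by_gas = -4583 J.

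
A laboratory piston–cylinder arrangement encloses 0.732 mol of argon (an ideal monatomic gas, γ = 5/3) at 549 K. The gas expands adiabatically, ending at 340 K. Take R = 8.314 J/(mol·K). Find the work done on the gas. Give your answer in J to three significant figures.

Adiabatic ⇒ Q = 0, so W_by = −ΔU = nCᵥ(T₁ − T₂).
Cᵥ = 3R/2 = 12.47 J/(mol·K).
W = (0.732)(12.47)(549 − 340) = 1908 J.
Work on gas = −W_by = -1908 J.

W ≈ -1910 J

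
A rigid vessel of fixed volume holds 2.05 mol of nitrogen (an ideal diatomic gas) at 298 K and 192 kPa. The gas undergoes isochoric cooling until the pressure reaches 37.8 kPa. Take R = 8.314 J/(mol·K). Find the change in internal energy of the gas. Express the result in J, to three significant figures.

Constant volume ⇒ W = 0, so Q = ΔU = nCᵥΔT with Cᵥ = 5R/2 = 20.79 J/(mol·K).
At constant V, T₂/T₁ = P₂/P₁ ⇒ ΔT = T₁(P₂/P₁ − 1) = 298·(37.8/192 − 1) = -239.3 K.
ΔU = (2.05)(20.79)(-239.3) = -10198 J.

ΔU ≈ -10200 J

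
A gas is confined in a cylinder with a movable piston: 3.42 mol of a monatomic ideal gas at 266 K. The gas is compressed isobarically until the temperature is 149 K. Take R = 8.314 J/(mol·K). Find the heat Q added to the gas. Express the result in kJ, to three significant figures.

Q ≈ -8.32 kJ

Isobaric: W = nRΔT = (3.42)(8.314)(-117) = -3327 J.
ΔU = nCᵥΔT with Cᵥ = 3R/2: ΔU = (3.42)(12.47)(-117) = -4990 J.
Q = ΔU + W = -4990 − 3327 = -8317 J.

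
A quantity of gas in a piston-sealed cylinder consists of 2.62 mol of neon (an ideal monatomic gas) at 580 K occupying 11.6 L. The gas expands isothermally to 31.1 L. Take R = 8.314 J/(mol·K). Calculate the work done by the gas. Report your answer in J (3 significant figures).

Isothermal: W = nRT ln(V₂/V₁).
W = (2.62)(8.314)(580) × ln(31.1/11.6)
  = 12634 × 0.9862
W_by_gas = 12460 J.

W ≈ 12500 J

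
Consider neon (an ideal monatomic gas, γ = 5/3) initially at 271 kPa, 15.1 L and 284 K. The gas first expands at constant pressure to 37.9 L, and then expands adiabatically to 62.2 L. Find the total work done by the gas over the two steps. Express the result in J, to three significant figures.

W_total ≈ 10500 J

Step 1 (isobaric): W = PΔV = (271 kPa)(37.9 − 15.1 L) = 6179 J.
After step 1: P = 271 kPa, V = 37.9 L, T = 712.8 K.
Step 2 (adiabatic): W = (P₁V₁ − P₂V₂)/(γ−1) = (10271 − 7382)/0.667 = 4333 J.
W_total = 6179 + 4333 = 10512 J.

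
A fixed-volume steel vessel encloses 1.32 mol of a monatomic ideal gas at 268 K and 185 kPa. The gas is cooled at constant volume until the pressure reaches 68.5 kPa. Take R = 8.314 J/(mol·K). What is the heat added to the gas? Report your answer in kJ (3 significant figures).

Constant volume ⇒ W = 0, so Q = ΔU = nCᵥΔT with Cᵥ = 3R/2 = 12.47 J/(mol·K).
At constant V, T₂/T₁ = P₂/P₁ ⇒ ΔT = T₁(P₂/P₁ − 1) = 268·(68.5/185 − 1) = -168.8 K.
ΔU = (1.32)(12.47)(-168.8) = -2778 J.

Q ≈ -2.78 kJ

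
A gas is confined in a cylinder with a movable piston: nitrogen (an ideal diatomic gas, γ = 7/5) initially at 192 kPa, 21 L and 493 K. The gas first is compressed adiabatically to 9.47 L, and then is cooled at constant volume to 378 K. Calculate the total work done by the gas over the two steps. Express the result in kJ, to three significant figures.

Step 1 (adiabatic): W = (P₁V₁ − P₂V₂)/(γ−1) = (4032 − 5545)/0.4 = -3781 J.
Step 2 (isochoric): W = 0 (constant volume).
W_total = -3781 + 0 = -3781 J.

W_total ≈ -3.78 kJ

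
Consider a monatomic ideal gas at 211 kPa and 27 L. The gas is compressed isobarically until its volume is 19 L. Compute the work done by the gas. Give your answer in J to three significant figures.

Isobaric: W = P ΔV.
W = (211 kPa)(19 − 27 L) = (211)(-8) = -1688 J.

W ≈ -1690 J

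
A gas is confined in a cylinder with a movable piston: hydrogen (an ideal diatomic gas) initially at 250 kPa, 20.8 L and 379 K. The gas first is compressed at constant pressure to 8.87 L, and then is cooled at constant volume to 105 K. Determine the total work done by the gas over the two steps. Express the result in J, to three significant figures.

W_total ≈ -2980 J

Step 1 (isobaric): W = PΔV = (250 kPa)(8.87 − 20.8 L) = -2983 J.
Step 2 (isochoric): W = 0 (constant volume).
W_total = -2983 + 0 = -2983 J.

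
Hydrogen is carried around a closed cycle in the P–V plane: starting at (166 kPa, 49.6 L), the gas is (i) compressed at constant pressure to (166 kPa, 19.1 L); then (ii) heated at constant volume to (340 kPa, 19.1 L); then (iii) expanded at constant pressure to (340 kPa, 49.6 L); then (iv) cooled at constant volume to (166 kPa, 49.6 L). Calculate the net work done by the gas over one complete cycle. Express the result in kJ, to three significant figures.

Constant-volume legs do no work.
W(i) = (166)(19.1 − 49.6) = -5063 J; W(iii) = (340)(49.6 − 19.1) = 10370 J.
W_net = -5063 + 10370 = 5307 J (the clockwise enclosed area).

W_net ≈ 5.31 kJ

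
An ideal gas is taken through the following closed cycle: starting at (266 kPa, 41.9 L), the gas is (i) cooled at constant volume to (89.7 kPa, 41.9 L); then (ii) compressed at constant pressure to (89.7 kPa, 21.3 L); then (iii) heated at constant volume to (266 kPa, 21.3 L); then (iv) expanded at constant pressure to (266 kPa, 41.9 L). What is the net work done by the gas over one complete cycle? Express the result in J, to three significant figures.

Constant-volume legs do no work.
W(ii) = (89.7)(21.3 − 41.9) = -1848 J; W(iv) = (266)(41.9 − 21.3) = 5480 J.
W_net = -1848 + 5480 = 3632 J (the clockwise enclosed area).

W_net ≈ 3630 J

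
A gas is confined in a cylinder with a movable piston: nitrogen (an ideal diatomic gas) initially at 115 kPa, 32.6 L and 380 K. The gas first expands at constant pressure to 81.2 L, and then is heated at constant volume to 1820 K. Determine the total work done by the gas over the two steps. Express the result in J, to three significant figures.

Step 1 (isobaric): W = PΔV = (115 kPa)(81.2 − 32.6 L) = 5589 J.
Step 2 (isochoric): W = 0 (constant volume).
W_total = 5589 + 0 = 5589 J.

W_total ≈ 5590 J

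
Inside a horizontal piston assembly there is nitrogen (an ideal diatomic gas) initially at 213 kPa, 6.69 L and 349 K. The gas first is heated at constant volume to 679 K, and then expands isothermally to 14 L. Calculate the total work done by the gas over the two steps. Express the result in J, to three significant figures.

Step 1 (isochoric): W = 0 (constant volume).
After step 1: P = 414.4 kPa (V unchanged).
Step 2 (isothermal): W = P₁V₁ ln(V₂/V₁) = (2772) ln(14/6.69) = 2047 J.
W_total = 0 + 2047 = 2047 J.

W_total ≈ 2050 J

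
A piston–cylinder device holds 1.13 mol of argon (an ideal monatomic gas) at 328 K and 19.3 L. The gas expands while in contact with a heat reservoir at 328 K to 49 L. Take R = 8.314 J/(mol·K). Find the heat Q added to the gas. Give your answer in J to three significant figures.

Q ≈ 2870 J

Isothermal ⇒ ΔU = 0, so Q = W = nRT ln(V₂/V₁).
Q = (1.13)(8.314)(328) ln(49/19.3) = 3082 × 0.9317 = 2871 J.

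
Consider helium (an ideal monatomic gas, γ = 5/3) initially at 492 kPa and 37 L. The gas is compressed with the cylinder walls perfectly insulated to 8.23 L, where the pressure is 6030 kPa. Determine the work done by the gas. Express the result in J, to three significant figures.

Adiabatic: W = (P₁V₁ − P₂V₂)/(γ − 1) with γ = 5/3.
P₁V₁ = 18204 J, P₂V₂ = 49627 J.
W = (18204 − 49627) / 0.6667 = -47134 J.

W ≈ -47100 J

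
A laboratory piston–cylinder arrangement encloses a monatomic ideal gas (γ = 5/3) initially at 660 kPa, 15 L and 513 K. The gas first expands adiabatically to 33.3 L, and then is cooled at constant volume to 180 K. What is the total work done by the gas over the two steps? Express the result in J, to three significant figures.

W_total ≈ 6120 J

Step 1 (adiabatic): W = (P₁V₁ − P₂V₂)/(γ−1) = (9900 − 5817)/0.667 = 6124 J.
Step 2 (isochoric): W = 0 (constant volume).
W_total = 6124 + 0 = 6124 J.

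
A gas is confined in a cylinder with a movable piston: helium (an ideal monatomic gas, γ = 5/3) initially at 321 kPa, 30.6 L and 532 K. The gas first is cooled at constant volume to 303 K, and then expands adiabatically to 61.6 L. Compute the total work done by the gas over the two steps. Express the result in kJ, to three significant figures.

W_total ≈ 3.13 kJ

Step 1 (isochoric): W = 0 (constant volume).
After step 1: P = 182.8 kPa (V unchanged).
Step 2 (adiabatic): W = (P₁V₁ − P₂V₂)/(γ−1) = (5594 − 3509)/0.667 = 3128 J.
W_total = 0 + 3128 = 3128 J.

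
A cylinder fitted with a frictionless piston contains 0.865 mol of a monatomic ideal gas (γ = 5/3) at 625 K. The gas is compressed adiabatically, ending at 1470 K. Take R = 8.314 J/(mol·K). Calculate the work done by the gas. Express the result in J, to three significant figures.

W ≈ -9120 J

Adiabatic ⇒ Q = 0, so W_by = −ΔU = nCᵥ(T₁ − T₂).
Cᵥ = 3R/2 = 12.47 J/(mol·K).
W = (0.865)(12.47)(625 − 1470) = -9115 J.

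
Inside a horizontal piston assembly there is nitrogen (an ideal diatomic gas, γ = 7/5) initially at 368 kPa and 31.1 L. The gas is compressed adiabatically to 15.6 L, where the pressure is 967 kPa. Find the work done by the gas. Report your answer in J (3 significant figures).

W ≈ -9100 J

Adiabatic: W = (P₁V₁ − P₂V₂)/(γ − 1) with γ = 7/5.
P₁V₁ = 11445 J, P₂V₂ = 15085 J.
W = (11445 − 15085) / 0.4 = -9101 J.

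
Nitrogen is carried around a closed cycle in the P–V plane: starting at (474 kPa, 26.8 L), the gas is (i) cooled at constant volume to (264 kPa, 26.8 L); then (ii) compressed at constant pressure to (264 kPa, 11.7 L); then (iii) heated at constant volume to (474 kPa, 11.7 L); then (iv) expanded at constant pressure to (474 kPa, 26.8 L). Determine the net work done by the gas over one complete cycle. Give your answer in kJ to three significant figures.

Constant-volume legs do no work.
W(ii) = (264)(11.7 − 26.8) = -3986 J; W(iv) = (474)(26.8 − 11.7) = 7157 J.
W_net = -3986 + 7157 = 3171 J (the clockwise enclosed area).

W_net ≈ 3.17 kJ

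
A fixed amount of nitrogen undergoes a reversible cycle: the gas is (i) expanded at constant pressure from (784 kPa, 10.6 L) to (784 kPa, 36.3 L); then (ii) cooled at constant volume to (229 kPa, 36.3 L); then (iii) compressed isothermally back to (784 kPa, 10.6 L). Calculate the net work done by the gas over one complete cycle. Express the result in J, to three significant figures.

Leg (i): W = PΔV = (784)(36.3 − 10.6) = 20149 J.
Leg (ii): W = 0.
Leg (iii): W = PᵢVᵢ ln(V_f/Vᵢ) = (8313) ln(10.6/36.3) = -10233 J.
W_net = 20149 − 10233 = 9916 J.

W_net ≈ 9920 J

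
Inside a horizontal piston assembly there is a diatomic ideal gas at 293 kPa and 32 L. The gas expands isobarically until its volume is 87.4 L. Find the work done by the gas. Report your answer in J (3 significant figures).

W ≈ 16200 J

Isobaric: W = P ΔV.
W = (293 kPa)(87.4 − 32 L) = (293)(55.4) = 16232 J.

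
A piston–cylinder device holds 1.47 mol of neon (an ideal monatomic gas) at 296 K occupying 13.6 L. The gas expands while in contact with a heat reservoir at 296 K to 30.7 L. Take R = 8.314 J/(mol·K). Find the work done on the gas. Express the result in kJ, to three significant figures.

W ≈ -2.95 kJ

Isothermal: W = nRT ln(V₂/V₁).
W = (1.47)(8.314)(296) × ln(30.7/13.6)
  = 3618 × 0.8142
W_by_gas = 2945 J; work on gas = −W_by = -2945 J.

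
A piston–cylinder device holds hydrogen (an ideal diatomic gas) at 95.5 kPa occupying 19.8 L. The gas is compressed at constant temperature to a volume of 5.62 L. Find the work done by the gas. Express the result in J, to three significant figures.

W ≈ -2380 J

Isothermal: W = nRT ln(V₂/V₁) = P₁V₁ ln(V₂/V₁).
P₁V₁ = (95.5 kPa)(19.8 L) = 1891 J.
W = 1891 × ln(5.62/19.8) = 1891 × -1.259
W_by_gas = -2381 J.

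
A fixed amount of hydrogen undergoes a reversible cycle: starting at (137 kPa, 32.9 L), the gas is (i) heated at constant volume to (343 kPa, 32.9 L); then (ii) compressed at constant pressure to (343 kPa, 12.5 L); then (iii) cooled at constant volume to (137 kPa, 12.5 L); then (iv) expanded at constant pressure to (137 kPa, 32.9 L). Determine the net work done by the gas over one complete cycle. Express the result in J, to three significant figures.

Constant-volume legs do no work.
W(ii) = (343)(12.5 − 32.9) = -6997 J; W(iv) = (137)(32.9 − 12.5) = 2795 J.
W_net = -6997 + 2795 = -4202 J (the counter-clockwise enclosed area).

W_net ≈ -4200 J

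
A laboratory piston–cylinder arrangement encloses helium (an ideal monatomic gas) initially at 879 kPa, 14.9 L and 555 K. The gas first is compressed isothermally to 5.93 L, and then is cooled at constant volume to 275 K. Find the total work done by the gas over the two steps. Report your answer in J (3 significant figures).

W_total ≈ -12100 J

Step 1 (isothermal): W = P₁V₁ ln(V₂/V₁) = (13097) ln(5.93/14.9) = -12067 J.
Step 2 (isochoric): W = 0 (constant volume).
W_total = -12067 + 0 = -12067 J.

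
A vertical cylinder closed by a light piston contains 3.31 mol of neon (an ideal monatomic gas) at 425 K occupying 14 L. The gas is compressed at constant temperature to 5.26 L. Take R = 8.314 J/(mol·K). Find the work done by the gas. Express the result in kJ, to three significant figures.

Isothermal: W = nRT ln(V₂/V₁).
W = (3.31)(8.314)(425) × ln(5.26/14)
  = 11696 × -0.9789
W_by_gas = -11449 J.

W ≈ -11.4 kJ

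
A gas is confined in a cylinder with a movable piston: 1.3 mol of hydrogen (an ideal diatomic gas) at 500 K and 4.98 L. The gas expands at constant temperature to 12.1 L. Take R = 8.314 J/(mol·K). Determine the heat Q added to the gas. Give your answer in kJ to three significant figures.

Q ≈ 4.80 kJ

Isothermal ⇒ ΔU = 0, so Q = W = nRT ln(V₂/V₁).
Q = (1.3)(8.314)(500) ln(12.1/4.98) = 5404 × 0.8878 = 4798 J.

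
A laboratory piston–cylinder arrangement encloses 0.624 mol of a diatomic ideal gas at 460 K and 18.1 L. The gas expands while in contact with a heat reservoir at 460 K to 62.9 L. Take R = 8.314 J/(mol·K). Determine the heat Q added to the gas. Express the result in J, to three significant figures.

Isothermal ⇒ ΔU = 0, so Q = W = nRT ln(V₂/V₁).
Q = (0.624)(8.314)(460) ln(62.9/18.1) = 2386 × 1.246 = 2973 J.

Q ≈ 2970 J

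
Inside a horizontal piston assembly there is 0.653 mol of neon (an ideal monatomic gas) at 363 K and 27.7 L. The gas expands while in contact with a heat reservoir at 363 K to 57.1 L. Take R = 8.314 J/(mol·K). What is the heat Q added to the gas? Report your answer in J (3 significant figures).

Q ≈ 1430 J

Isothermal ⇒ ΔU = 0, so Q = W = nRT ln(V₂/V₁).
Q = (0.653)(8.314)(363) ln(57.1/27.7) = 1971 × 0.7234 = 1426 J.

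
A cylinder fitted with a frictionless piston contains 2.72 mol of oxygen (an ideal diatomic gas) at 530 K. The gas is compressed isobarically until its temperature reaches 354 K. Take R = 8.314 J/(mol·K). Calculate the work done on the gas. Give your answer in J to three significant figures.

Isobaric: W = P ΔV = nR ΔT.
W = (2.72)(8.314)(354 − 530) = -3980 J.
Work on gas = −W_by = 3980 J.

W ≈ 3980 J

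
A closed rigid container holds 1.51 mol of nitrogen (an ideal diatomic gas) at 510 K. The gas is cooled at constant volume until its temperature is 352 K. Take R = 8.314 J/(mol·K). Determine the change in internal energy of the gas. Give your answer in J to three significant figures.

ΔU ≈ -4960 J

Constant volume ⇒ W = 0, so Q = ΔU = nCᵥΔT with Cᵥ = 5R/2 = 20.79 J/(mol·K).
ΔU = (1.51)(20.79)(352 − 510) = -4959 J.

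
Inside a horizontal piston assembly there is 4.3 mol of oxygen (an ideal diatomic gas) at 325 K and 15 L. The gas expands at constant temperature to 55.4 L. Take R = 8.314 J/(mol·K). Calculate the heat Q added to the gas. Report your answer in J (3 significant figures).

Isothermal ⇒ ΔU = 0, so Q = W = nRT ln(V₂/V₁).
Q = (4.3)(8.314)(325) ln(55.4/15) = 11619 × 1.307 = 15180 J.

Q ≈ 15200 J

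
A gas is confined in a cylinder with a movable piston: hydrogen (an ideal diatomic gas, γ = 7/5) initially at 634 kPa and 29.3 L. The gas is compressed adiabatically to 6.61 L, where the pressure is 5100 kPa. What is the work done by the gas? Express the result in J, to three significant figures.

W ≈ -37800 J

Adiabatic: W = (P₁V₁ − P₂V₂)/(γ − 1) with γ = 7/5.
P₁V₁ = 18576 J, P₂V₂ = 33711 J.
W = (18576 − 33711) / 0.4 = -37837 J.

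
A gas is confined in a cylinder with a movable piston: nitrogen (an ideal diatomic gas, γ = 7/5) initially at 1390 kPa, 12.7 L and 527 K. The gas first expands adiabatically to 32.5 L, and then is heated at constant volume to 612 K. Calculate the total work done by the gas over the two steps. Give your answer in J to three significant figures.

Step 1 (adiabatic): W = (P₁V₁ − P₂V₂)/(γ−1) = (17653 − 12122)/0.4 = 13827 J.
Step 2 (isochoric): W = 0 (constant volume).
W_total = 13827 + 0 = 13827 J.

W_total ≈ 13800 J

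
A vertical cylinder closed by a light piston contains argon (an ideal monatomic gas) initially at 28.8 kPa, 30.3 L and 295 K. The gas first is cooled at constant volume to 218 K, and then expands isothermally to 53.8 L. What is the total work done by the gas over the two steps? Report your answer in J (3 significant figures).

Step 1 (isochoric): W = 0 (constant volume).
After step 1: P = 21.28 kPa (V unchanged).
Step 2 (isothermal): W = P₁V₁ ln(V₂/V₁) = (644.9) ln(53.8/30.3) = 370.2 J.
W_total = 0 + 370.2 = 370.2 J.

W_total ≈ 370 J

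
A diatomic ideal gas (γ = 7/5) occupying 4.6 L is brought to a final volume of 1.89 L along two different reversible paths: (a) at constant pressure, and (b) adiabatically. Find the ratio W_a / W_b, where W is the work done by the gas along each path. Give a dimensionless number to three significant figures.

W_a / W_b ≈ 0.551

Path (a) isobaric: W = P₁(V₂ − V₁) → W_a/(P₁V₁) = -0.5891.
Path (b) adiabatic: W = P₁V₁(1 − (V₁/V₂)^(γ−1))/(γ−1) → W_b/(P₁V₁) = -1.068.
W_a / W_b = -0.5891 / -1.068 = 0.5515.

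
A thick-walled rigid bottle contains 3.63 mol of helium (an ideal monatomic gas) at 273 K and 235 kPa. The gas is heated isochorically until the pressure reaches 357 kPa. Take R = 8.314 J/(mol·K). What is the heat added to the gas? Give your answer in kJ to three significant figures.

Q ≈ 6.42 kJ

Constant volume ⇒ W = 0, so Q = ΔU = nCᵥΔT with Cᵥ = 3R/2 = 12.47 J/(mol·K).
At constant V, T₂/T₁ = P₂/P₁ ⇒ ΔT = T₁(P₂/P₁ − 1) = 273·(357/235 − 1) = 141.7 K.
ΔU = (3.63)(12.47)(141.7) = 6416 J.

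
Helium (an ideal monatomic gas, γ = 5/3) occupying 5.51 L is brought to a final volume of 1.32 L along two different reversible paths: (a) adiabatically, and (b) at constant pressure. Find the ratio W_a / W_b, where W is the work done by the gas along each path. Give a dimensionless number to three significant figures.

Path (a) adiabatic: W = P₁V₁(1 − (V₁/V₂)^(γ−1))/(γ−1) → W_a/(P₁V₁) = -2.389.
Path (b) isobaric: W = P₁(V₂ − V₁) → W_b/(P₁V₁) = -0.7604.
W_a / W_b = -2.389 / -0.7604 = 3.141.

W_a / W_b ≈ 3.14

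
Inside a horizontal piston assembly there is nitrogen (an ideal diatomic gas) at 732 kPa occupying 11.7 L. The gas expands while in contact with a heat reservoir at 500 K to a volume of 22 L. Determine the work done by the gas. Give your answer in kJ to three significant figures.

W ≈ 5.41 kJ

Isothermal: W = nRT ln(V₂/V₁) = P₁V₁ ln(V₂/V₁).
P₁V₁ = (732 kPa)(11.7 L) = 8564 J.
W = 8564 × ln(22/11.7) = 8564 × 0.6315
W_by_gas = 5408 J.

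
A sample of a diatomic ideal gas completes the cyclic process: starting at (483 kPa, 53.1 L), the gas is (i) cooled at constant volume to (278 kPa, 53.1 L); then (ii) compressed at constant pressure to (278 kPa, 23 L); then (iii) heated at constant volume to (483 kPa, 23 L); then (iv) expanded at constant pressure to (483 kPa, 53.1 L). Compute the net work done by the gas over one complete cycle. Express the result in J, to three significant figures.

Constant-volume legs do no work.
W(ii) = (278)(23 − 53.1) = -8368 J; W(iv) = (483)(53.1 − 23) = 14538 J.
W_net = -8368 + 14538 = 6170 J (the clockwise enclosed area).

W_net ≈ 6170 J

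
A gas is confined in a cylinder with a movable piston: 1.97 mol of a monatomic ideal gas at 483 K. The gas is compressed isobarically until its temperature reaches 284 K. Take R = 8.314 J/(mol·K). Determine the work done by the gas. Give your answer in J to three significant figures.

W ≈ -3260 J

Isobaric: W = P ΔV = nR ΔT.
W = (1.97)(8.314)(284 − 483) = -3259 J.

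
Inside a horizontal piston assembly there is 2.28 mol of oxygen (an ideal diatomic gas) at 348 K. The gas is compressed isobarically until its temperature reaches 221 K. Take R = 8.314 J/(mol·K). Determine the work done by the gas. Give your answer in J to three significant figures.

Isobaric: W = P ΔV = nR ΔT.
W = (2.28)(8.314)(221 − 348) = -2407 J.

W ≈ -2410 J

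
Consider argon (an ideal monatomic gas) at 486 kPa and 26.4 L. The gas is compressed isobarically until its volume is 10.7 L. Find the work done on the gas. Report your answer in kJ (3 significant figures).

Isobaric: W = P ΔV.
W = (486 kPa)(10.7 − 26.4 L) = (486)(-15.7) = -7630 J.
Work on gas = −W_by = 7630 J.

W ≈ 7.63 kJ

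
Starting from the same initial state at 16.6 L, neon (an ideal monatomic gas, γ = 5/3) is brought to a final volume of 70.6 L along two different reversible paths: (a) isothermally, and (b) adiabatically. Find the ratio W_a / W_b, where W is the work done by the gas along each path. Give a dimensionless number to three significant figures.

Path (a) isothermal: W = P₁V₁ ln(V₂/V₁) → W_a/(P₁V₁) = 1.448.
Path (b) adiabatic: W = P₁V₁(1 − (V₁/V₂)^(γ−1))/(γ−1) → W_b/(P₁V₁) = 0.9286.
W_a / W_b = 1.448 / 0.9286 = 1.559.

W_a / W_b ≈ 1.56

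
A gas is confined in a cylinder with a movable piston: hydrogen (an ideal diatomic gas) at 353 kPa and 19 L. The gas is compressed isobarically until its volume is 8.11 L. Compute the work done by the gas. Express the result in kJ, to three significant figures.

Isobaric: W = P ΔV.
W = (353 kPa)(8.11 − 19 L) = (353)(-10.89) = -3844 J.

W ≈ -3.84 kJ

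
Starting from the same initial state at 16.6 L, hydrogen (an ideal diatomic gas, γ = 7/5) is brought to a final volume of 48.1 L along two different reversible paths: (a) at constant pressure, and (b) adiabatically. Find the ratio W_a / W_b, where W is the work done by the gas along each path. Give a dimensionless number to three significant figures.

Path (a) isobaric: W = P₁(V₂ − V₁) → W_a/(P₁V₁) = 1.898.
Path (b) adiabatic: W = P₁V₁(1 − (V₁/V₂)^(γ−1))/(γ−1) → W_b/(P₁V₁) = 0.8665.
W_a / W_b = 1.898 / 0.8665 = 2.19.

W_a / W_b ≈ 2.19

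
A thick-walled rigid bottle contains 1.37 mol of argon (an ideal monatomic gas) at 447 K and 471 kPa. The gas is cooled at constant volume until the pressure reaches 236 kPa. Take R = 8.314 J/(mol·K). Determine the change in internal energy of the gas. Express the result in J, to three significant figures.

ΔU ≈ -3810 J

Constant volume ⇒ W = 0, so Q = ΔU = nCᵥΔT with Cᵥ = 3R/2 = 12.47 J/(mol·K).
At constant V, T₂/T₁ = P₂/P₁ ⇒ ΔT = T₁(P₂/P₁ − 1) = 447·(236/471 − 1) = -223 K.
ΔU = (1.37)(12.47)(-223) = -3810 J.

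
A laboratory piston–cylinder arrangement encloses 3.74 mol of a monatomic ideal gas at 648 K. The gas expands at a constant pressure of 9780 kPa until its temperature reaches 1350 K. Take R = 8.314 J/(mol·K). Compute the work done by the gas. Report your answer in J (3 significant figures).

W ≈ 21800 J

Isobaric: W = P ΔV = nR ΔT.
W = (3.74)(8.314)(1350 − 648) = 21828 J.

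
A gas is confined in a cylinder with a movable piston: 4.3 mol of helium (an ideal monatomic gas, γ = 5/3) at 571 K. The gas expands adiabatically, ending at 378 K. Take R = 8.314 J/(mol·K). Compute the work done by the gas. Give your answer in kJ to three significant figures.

Adiabatic ⇒ Q = 0, so W_by = −ΔU = nCᵥ(T₁ − T₂).
Cᵥ = 3R/2 = 12.47 J/(mol·K).
W = (4.3)(12.47)(571 − 378) = 10350 J.

W ≈ 10.3 kJ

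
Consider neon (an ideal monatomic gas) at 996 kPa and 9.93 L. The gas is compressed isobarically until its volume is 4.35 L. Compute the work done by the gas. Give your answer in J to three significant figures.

W ≈ -5560 J

Isobaric: W = P ΔV.
W = (996 kPa)(4.35 − 9.93 L) = (996)(-5.58) = -5558 J.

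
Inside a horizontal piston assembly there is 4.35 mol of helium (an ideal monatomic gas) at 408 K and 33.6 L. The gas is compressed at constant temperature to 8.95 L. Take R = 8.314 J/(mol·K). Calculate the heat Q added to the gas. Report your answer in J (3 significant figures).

Isothermal ⇒ ΔU = 0, so Q = W = nRT ln(V₂/V₁).
Q = (4.35)(8.314)(408) ln(8.95/33.6) = 14756 × -1.323 = -19520 J.

Q ≈ -19500 J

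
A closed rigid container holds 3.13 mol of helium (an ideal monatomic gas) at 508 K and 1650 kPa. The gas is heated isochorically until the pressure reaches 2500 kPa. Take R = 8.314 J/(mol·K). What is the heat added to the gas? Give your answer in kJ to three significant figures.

Q ≈ 10.2 kJ

Constant volume ⇒ W = 0, so Q = ΔU = nCᵥΔT with Cᵥ = 3R/2 = 12.47 J/(mol·K).
At constant V, T₂/T₁ = P₂/P₁ ⇒ ΔT = T₁(P₂/P₁ − 1) = 508·(2500/1650 − 1) = 261.7 K.
ΔU = (3.13)(12.47)(261.7) = 10215 J.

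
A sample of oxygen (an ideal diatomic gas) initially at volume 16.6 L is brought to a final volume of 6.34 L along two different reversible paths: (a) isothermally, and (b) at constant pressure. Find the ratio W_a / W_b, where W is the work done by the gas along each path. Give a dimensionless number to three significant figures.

Path (a) isothermal: W = P₁V₁ ln(V₂/V₁) → W_a/(P₁V₁) = -0.9625.
Path (b) isobaric: W = P₁(V₂ − V₁) → W_b/(P₁V₁) = -0.6181.
W_a / W_b = -0.9625 / -0.6181 = 1.557.

W_a / W_b ≈ 1.56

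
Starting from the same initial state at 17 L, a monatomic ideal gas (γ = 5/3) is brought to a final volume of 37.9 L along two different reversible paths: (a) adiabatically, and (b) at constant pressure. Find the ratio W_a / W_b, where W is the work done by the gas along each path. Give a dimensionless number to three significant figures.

Path (a) adiabatic: W = P₁V₁(1 − (V₁/V₂)^(γ−1))/(γ−1) → W_a/(P₁V₁) = 0.621.
Path (b) isobaric: W = P₁(V₂ − V₁) → W_b/(P₁V₁) = 1.229.
W_a / W_b = 0.621 / 1.229 = 0.5052.

W_a / W_b ≈ 0.505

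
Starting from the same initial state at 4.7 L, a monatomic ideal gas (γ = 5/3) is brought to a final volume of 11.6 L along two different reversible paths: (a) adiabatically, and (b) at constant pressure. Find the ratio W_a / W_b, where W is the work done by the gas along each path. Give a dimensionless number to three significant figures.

Path (a) adiabatic: W = P₁V₁(1 − (V₁/V₂)^(γ−1))/(γ−1) → W_a/(P₁V₁) = 0.6787.
Path (b) isobaric: W = P₁(V₂ − V₁) → W_b/(P₁V₁) = 1.468.
W_a / W_b = 0.6787 / 1.468 = 0.4623.

W_a / W_b ≈ 0.462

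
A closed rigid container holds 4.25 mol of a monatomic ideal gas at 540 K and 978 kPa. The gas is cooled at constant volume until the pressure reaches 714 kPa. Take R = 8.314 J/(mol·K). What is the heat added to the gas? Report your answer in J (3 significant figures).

Constant volume ⇒ W = 0, so Q = ΔU = nCᵥΔT with Cᵥ = 3R/2 = 12.47 J/(mol·K).
At constant V, T₂/T₁ = P₂/P₁ ⇒ ΔT = T₁(P₂/P₁ − 1) = 540·(714/978 − 1) = -145.8 K.
ΔU = (4.25)(12.47)(-145.8) = -7726 J.

Q ≈ -7730 J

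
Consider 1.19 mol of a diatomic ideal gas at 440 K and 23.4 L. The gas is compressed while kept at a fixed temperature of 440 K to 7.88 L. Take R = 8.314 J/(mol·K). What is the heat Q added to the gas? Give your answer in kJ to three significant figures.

Q ≈ -4.74 kJ

Isothermal ⇒ ΔU = 0, so Q = W = nRT ln(V₂/V₁).
Q = (1.19)(8.314)(440) ln(7.88/23.4) = 4353 × -1.088 = -4738 J.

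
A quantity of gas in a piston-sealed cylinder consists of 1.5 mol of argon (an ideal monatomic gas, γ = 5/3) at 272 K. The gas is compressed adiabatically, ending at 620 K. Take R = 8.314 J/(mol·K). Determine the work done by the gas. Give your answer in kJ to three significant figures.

Adiabatic ⇒ Q = 0, so W_by = −ΔU = nCᵥ(T₁ − T₂).
Cᵥ = 3R/2 = 12.47 J/(mol·K).
W = (1.5)(12.47)(272 − 620) = -6510 J.

W ≈ -6.51 kJ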